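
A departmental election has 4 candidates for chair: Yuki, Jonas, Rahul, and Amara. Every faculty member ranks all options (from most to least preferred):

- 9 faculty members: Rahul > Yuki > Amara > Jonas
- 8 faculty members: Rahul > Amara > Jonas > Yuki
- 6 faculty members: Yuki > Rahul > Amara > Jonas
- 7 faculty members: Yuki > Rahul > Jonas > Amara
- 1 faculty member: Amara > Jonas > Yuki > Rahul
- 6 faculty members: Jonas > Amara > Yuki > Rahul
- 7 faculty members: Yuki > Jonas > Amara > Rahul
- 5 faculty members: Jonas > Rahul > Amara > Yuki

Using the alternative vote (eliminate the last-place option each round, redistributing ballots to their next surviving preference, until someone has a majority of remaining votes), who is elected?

Round 1: Yuki 20, Jonas 11, Rahul 17, Amara 1. Eliminate Amara.
Round 2: Yuki 20, Jonas 12, Rahul 17. Eliminate Jonas.
Round 3: Yuki 27, Rahul 22. Yuki has a majority.

Yuki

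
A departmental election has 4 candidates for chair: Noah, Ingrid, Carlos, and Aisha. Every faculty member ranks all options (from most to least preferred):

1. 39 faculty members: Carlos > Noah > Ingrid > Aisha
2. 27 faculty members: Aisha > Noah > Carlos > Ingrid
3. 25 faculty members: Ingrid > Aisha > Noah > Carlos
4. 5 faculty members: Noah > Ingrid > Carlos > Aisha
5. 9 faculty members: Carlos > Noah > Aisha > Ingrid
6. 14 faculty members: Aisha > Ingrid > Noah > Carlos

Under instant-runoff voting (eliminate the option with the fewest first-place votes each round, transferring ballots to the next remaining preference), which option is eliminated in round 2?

Ingrid

Round 1: Noah 5, Ingrid 25, Carlos 48, Aisha 41. Eliminate Noah.
Round 2: Ingrid 30, Carlos 48, Aisha 41. Eliminate Ingrid.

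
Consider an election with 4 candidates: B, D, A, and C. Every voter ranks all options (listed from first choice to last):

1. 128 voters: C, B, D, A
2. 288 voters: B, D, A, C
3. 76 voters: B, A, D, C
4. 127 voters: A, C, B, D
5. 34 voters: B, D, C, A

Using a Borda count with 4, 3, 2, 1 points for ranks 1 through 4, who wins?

B: 128·3 + 288·4 + 76·4 + 127·2 + 34·4 = 2230
D: 128·2 + 288·3 + 76·2 + 127·1 + 34·3 = 1501
A: 128·1 + 288·2 + 76·3 + 127·4 + 34·1 = 1474
C: 128·4 + 288·1 + 76·1 + 127·3 + 34·2 = 1325
B has the highest Borda score (2230).

B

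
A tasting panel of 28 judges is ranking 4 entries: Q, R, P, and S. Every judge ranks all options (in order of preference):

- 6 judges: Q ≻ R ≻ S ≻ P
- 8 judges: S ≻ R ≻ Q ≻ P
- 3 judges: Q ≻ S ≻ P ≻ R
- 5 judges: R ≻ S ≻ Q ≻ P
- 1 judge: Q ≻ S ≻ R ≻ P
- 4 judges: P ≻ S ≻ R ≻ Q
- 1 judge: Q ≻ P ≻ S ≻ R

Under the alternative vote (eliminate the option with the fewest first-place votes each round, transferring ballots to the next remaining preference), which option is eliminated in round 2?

Round 1: Q 11, R 5, P 4, S 8. Eliminate P.
Round 2: Q 11, R 5, S 12. Eliminate R.

R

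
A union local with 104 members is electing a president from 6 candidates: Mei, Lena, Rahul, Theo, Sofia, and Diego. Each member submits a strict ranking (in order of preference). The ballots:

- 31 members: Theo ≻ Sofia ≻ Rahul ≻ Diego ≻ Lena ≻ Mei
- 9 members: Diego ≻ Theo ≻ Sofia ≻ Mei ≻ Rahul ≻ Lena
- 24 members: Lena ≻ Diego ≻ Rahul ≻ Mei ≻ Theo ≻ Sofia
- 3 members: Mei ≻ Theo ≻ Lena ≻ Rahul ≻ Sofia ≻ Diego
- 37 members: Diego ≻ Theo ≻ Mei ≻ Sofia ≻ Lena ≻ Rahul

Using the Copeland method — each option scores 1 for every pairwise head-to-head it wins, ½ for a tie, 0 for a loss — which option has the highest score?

Diego

Mei: beats Sofia; loses to Lena, Rahul, Theo, and Diego → score 1.
Lena: beats Mei and Rahul; loses to Theo, Sofia, and Diego → score 2.
Rahul: beats Mei; loses to Lena, Theo, Sofia, and Diego → score 1.
Theo: beats Mei, Lena, Rahul, and Sofia; loses to Diego → score 4.
Sofia: beats Lena and Rahul; loses to Mei, Theo, and Diego → score 2.
Diego: beats Mei, Lena, Rahul, Theo, and Sofia → score 5.
Diego has the best pairwise record.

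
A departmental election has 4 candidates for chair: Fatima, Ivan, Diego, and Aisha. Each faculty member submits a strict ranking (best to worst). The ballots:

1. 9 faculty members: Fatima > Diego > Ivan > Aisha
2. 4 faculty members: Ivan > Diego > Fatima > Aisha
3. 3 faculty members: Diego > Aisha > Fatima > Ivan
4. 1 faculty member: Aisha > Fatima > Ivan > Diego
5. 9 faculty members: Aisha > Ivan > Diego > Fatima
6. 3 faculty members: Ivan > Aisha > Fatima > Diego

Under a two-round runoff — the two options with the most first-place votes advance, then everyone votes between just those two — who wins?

Round 1 first-place votes: Fatima 9, Ivan 7, Diego 3, Aisha 10.
Aisha and Fatima advance.
Runoff: Aisha is preferred to Fatima by 16 voters; Fatima by 13.
Aisha wins the runoff.

Aisha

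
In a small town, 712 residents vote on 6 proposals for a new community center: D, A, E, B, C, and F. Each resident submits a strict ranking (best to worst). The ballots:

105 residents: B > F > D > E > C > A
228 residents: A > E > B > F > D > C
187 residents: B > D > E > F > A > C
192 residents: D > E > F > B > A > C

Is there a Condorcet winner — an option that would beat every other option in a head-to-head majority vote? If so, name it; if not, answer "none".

Checking pairwise contests:
B beats D 520–192.
D beats A 484–228.
D beats E 484–228.
E beats B 420–292.
D beats C 712–0.
D beats F 379–333.
Every option loses at least one head-to-head, so there is no Condorcet winner.

none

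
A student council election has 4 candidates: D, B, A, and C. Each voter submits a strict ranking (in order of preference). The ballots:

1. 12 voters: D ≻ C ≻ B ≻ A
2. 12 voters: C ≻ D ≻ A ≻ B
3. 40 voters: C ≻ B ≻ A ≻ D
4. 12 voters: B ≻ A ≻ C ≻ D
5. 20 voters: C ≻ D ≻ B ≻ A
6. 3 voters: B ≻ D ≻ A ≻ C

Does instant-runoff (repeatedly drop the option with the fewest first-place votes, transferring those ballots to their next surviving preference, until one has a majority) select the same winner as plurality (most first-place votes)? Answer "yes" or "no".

Instant-runoff — R1 D 12, B 15, A 0, C 72 (C winner). Winner: C.
Plurality — first-place votes: D 12, B 15, A 0, C 72. Winner: C.
The two methods agree.

yes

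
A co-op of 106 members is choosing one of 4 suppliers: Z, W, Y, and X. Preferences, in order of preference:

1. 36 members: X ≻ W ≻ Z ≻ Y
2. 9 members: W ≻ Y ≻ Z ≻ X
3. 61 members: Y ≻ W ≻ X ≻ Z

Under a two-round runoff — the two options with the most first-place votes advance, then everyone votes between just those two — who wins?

Y

Round 1 first-place votes: Z 0, W 9, Y 61, X 36.
Y and X advance.
Runoff: Y is preferred to X by 70 voters; X by 36.
Y wins the runoff.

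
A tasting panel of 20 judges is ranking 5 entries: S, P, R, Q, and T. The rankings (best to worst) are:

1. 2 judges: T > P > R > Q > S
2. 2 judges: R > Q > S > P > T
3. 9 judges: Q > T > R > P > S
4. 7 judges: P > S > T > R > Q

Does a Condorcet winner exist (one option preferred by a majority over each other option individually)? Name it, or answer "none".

Checking pairwise contests:
P beats S 18–2.
R beats P 11–9.
T beats R 18–2.
R beats Q 11–9.
Q beats T 11–9.
Every option loses at least one head-to-head, so there is no Condorcet winner.

none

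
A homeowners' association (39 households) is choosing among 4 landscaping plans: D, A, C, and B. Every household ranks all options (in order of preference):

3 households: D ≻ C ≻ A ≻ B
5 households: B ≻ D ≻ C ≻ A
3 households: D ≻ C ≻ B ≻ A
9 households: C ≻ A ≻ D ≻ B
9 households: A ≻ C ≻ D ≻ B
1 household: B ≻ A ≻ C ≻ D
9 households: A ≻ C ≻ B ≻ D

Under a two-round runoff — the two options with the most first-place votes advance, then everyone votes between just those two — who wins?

Round 1 first-place votes: D 6, A 18, C 9, B 6.
A and C advance.
Runoff: A is preferred to C by 19 voters; C by 20.
C wins the runoff.

C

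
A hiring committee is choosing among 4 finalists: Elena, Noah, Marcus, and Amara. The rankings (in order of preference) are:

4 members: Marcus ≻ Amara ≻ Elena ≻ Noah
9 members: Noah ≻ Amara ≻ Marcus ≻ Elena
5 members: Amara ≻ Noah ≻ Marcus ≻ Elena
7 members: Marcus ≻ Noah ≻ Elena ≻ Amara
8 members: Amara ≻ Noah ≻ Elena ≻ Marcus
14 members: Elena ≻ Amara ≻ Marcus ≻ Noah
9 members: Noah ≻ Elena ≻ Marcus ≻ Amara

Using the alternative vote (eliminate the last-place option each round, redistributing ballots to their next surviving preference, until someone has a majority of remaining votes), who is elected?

Amara

Round 1: Elena 14, Noah 18, Marcus 11, Amara 13. Eliminate Marcus.
Round 2: Elena 14, Noah 25, Amara 17. Eliminate Elena.
Round 3: Noah 25, Amara 31. Amara has a majority.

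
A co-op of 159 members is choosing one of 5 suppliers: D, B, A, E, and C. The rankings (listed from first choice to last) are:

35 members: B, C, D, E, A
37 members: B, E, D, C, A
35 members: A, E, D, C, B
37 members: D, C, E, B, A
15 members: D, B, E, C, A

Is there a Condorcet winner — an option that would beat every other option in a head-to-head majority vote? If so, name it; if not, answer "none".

D vs B: 87–72 for D.
D vs A: 124–35 for D.
D vs E: 87–72 for D.
D vs C: 124–35 for D.
D beats every other option head-to-head.

D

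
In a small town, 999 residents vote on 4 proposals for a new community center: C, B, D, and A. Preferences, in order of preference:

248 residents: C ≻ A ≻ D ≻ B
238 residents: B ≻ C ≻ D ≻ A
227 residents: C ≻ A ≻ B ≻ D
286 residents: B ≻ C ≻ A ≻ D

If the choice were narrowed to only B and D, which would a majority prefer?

B

Voters preferring B to D: 751; preferring D to B: 248.
B wins the head-to-head.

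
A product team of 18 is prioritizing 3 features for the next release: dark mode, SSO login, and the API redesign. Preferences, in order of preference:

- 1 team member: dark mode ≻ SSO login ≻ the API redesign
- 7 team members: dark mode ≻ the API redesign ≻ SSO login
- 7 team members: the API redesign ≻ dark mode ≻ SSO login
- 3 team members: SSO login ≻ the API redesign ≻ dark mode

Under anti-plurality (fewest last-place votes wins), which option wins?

the API redesign

Last-place votes: dark mode 3, SSO login 14, the API redesign 1.
the API redesign is ranked last by the fewest voters, so the API redesign wins.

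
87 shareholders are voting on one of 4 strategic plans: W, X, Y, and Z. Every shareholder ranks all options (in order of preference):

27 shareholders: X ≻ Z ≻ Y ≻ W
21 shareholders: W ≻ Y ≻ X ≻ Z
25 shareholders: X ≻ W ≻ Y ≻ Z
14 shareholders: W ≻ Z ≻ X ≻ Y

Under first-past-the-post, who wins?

First-place votes: W 35, X 52, Y 0, Z 0.
X has the most first-place votes.

X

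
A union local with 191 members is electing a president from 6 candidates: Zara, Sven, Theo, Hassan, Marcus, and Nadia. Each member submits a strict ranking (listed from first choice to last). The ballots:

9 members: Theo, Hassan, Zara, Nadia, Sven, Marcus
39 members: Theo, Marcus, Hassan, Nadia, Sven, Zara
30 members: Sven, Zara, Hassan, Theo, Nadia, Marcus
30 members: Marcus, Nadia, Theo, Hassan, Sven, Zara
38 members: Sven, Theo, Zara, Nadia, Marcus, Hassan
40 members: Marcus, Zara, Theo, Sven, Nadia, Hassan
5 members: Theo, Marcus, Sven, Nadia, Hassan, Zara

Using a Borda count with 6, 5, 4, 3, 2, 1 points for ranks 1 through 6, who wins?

Zara: 9·4 + 39·1 + 30·5 + 30·1 + 38·4 + 40·5 + 5·1 = 612
Sven: 9·2 + 39·2 + 30·6 + 30·2 + 38·6 + 40·3 + 5·4 = 704
Theo: 9·6 + 39·6 + 30·3 + 30·4 + 38·5 + 40·4 + 5·6 = 878
Hassan: 9·5 + 39·4 + 30·4 + 30·3 + 38·1 + 40·1 + 5·2 = 499
Marcus: 9·1 + 39·5 + 30·1 + 30·6 + 38·2 + 40·6 + 5·5 = 755
Nadia: 9·3 + 39·3 + 30·2 + 30·5 + 38·3 + 40·2 + 5·3 = 563
Theo has the highest Borda score (878).

Theo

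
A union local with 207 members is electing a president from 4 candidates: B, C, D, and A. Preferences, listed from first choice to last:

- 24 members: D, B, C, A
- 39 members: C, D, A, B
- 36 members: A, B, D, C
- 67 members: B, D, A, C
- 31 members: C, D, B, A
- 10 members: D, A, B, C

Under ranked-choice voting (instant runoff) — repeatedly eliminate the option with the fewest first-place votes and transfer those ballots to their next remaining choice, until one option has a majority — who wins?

B

Round 1: B 67, C 70, D 34, A 36. Eliminate D.
Round 2: B 91, C 70, A 46. Eliminate A.
Round 3: B 137, C 70. B has a majority.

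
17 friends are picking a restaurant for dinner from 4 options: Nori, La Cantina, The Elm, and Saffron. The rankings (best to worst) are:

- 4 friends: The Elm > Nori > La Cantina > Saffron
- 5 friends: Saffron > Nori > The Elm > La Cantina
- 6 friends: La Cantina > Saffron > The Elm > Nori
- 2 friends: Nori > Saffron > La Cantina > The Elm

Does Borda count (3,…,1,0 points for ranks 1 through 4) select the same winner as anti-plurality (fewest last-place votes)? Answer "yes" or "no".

no

Borda — scores: Nori 24, La Cantina 24, The Elm 23, Saffron 31. Winner: Saffron.
Anti-plurality — last-place votes: Nori 6, La Cantina 5, The Elm 2, Saffron 4. Winner: The Elm.
The two methods disagree.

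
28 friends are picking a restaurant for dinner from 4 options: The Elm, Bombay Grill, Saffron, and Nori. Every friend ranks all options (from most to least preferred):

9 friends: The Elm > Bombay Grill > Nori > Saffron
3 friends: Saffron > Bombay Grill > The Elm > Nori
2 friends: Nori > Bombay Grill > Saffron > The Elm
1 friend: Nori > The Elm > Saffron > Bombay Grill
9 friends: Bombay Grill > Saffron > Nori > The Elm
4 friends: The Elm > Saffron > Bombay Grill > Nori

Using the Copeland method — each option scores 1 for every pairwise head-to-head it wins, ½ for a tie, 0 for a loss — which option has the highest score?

Bombay Grill

The Elm: beats Nori; ties Bombay Grill and Saffron → score 2.
Bombay Grill: beats Saffron and Nori; ties The Elm → score 2.5.
Saffron: beats Nori; ties The Elm; loses to Bombay Grill → score 1.5.
Nori: loses to The Elm, Bombay Grill, and Saffron → score 0.
Bombay Grill has the best pairwise record.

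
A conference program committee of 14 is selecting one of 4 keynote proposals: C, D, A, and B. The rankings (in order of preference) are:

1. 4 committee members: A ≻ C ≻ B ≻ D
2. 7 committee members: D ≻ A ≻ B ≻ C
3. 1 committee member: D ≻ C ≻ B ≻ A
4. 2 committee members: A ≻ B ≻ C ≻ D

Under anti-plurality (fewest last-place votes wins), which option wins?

Last-place votes: C 7, D 6, A 1, B 0.
B is ranked last by the fewest voters, so B wins.

B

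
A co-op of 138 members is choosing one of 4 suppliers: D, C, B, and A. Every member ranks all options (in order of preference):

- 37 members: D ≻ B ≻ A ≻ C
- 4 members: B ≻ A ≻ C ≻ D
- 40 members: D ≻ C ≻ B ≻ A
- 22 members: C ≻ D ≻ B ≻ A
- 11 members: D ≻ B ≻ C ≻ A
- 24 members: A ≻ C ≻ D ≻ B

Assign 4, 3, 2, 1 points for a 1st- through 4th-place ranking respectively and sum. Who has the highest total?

D

D: 37·4 + 4·1 + 40·4 + 22·3 + 11·4 + 24·2 = 470
C: 37·1 + 4·2 + 40·3 + 22·4 + 11·2 + 24·3 = 347
B: 37·3 + 4·4 + 40·2 + 22·2 + 11·3 + 24·1 = 308
A: 37·2 + 4·3 + 40·1 + 22·1 + 11·1 + 24·4 = 255
D has the highest Borda score (470).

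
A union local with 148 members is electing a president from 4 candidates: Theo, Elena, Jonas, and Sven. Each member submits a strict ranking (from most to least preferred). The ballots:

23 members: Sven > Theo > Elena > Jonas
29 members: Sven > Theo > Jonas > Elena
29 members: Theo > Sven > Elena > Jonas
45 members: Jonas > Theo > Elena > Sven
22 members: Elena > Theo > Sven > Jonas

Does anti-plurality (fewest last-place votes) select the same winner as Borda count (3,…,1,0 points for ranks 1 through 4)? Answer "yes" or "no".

yes

Anti-plurality — last-place votes: Theo 0, Elena 29, Jonas 74, Sven 45. Winner: Theo.
Borda — scores: Theo 325, Elena 163, Jonas 164, Sven 236. Winner: Theo.
The two methods agree.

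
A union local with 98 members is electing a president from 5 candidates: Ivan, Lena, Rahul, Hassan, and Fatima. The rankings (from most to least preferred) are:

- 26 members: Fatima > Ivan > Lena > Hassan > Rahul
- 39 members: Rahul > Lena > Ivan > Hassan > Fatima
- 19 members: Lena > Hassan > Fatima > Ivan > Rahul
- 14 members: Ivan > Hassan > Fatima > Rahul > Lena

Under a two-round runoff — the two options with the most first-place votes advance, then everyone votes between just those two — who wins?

Fatima

Round 1 first-place votes: Ivan 14, Lena 19, Rahul 39, Hassan 0, Fatima 26.
Rahul and Fatima advance.
Runoff: Rahul is preferred to Fatima by 39 voters; Fatima by 59.
Fatima wins the runoff.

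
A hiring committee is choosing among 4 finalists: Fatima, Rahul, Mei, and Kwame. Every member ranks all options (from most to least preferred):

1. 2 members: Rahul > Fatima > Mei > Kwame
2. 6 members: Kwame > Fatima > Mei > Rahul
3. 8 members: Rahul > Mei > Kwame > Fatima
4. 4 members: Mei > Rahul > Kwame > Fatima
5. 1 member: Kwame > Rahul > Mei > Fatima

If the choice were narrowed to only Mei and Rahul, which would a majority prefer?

Voters preferring Mei to Rahul: 10; preferring Rahul to Mei: 11.
Rahul wins the head-to-head.

Rahul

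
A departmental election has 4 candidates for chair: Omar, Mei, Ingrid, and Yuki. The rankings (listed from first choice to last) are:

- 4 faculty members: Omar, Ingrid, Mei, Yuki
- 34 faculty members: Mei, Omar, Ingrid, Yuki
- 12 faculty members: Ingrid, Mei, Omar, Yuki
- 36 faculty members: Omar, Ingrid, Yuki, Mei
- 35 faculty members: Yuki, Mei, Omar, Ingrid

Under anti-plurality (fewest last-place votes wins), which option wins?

Last-place votes: Omar 0, Mei 36, Ingrid 35, Yuki 50.
Omar is ranked last by the fewest voters, so Omar wins.

Omar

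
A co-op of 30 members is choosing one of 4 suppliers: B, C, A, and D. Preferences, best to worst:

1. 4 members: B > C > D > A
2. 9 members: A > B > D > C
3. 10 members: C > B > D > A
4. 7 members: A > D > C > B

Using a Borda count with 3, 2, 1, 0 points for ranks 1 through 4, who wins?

B: 4·3 + 9·2 + 10·2 + 7·0 = 50
C: 4·2 + 9·0 + 10·3 + 7·1 = 45
A: 4·0 + 9·3 + 10·0 + 7·3 = 48
D: 4·1 + 9·1 + 10·1 + 7·2 = 37
B has the highest Borda score (50).

B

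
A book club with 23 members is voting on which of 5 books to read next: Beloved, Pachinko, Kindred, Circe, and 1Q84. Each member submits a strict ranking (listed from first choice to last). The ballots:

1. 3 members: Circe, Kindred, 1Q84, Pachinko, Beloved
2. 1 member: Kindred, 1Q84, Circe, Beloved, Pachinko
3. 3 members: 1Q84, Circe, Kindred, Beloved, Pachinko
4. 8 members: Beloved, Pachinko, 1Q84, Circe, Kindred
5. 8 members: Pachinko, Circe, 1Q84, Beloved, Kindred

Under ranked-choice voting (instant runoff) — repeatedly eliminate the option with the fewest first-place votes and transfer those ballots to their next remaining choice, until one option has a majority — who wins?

Round 1: Beloved 8, Pachinko 8, Kindred 1, Circe 3, 1Q84 3. Eliminate Kindred.
Round 2: Beloved 8, Pachinko 8, Circe 3, 1Q84 4. Eliminate Circe.
Round 3: Beloved 8, Pachinko 8, 1Q84 7. Eliminate 1Q84.
Round 4: Beloved 12, Pachinko 11. Beloved has a majority.

Beloved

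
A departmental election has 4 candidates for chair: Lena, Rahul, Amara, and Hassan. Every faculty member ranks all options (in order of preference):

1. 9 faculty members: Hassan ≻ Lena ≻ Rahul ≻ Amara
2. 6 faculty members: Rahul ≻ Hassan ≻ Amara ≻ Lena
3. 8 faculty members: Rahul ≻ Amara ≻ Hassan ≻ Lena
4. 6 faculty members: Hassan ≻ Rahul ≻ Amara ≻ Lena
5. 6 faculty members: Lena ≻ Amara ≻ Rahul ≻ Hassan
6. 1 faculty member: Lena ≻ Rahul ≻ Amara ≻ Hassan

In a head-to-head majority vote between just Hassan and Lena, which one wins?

Voters preferring Hassan to Lena: 29; preferring Lena to Hassan: 7.
Hassan wins the head-to-head.

Hassan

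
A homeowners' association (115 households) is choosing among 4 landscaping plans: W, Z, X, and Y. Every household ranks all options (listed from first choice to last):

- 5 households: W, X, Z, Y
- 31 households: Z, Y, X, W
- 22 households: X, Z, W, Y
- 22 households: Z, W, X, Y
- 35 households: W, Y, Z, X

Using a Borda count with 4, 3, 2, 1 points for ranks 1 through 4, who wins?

W: 5·4 + 31·1 + 22·2 + 22·3 + 35·4 = 301
Z: 5·2 + 31·4 + 22·3 + 22·4 + 35·2 = 358
X: 5·3 + 31·2 + 22·4 + 22·2 + 35·1 = 244
Y: 5·1 + 31·3 + 22·1 + 22·1 + 35·3 = 247
Z has the highest Borda score (358).

Z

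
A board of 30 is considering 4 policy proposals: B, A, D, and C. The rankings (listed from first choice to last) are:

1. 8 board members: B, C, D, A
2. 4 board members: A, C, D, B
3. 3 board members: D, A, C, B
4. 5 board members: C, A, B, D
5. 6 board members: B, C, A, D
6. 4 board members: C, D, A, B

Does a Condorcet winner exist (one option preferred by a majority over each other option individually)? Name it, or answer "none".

C vs B: 16–14 for C.
C vs A: 23–7 for C.
C vs D: 27–3 for C.
C beats every other option head-to-head.

C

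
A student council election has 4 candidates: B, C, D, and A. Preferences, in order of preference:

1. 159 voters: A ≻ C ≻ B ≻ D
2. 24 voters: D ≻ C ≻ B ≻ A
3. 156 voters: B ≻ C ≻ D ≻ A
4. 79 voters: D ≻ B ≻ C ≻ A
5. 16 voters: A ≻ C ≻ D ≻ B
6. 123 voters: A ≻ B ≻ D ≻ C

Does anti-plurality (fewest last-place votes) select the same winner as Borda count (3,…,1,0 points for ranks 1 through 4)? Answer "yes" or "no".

yes

Anti-plurality — last-place votes: B 16, C 123, D 159, A 259. Winner: B.
Borda — scores: B 1055, C 789, D 604, A 894. Winner: B.
The two methods agree.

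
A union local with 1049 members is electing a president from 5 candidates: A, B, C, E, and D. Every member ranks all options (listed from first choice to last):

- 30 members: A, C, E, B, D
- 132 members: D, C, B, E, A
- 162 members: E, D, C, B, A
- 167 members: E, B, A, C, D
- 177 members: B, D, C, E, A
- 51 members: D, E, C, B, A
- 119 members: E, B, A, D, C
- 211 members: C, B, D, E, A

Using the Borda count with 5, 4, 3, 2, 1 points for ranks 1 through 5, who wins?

A: 30·5 + 132·1 + 162·1 + 167·3 + 177·1 + 51·1 + 119·3 + 211·1 = 1741
B: 30·2 + 132·3 + 162·2 + 167·4 + 177·5 + 51·2 + 119·4 + 211·4 = 3755
C: 30·4 + 132·4 + 162·3 + 167·2 + 177·3 + 51·3 + 119·1 + 211·5 = 3326
E: 30·3 + 132·2 + 162·5 + 167·5 + 177·2 + 51·4 + 119·5 + 211·2 = 3574
D: 30·1 + 132·5 + 162·4 + 167·1 + 177·4 + 51·5 + 119·2 + 211·3 = 3339
B has the highest Borda score (3755).

B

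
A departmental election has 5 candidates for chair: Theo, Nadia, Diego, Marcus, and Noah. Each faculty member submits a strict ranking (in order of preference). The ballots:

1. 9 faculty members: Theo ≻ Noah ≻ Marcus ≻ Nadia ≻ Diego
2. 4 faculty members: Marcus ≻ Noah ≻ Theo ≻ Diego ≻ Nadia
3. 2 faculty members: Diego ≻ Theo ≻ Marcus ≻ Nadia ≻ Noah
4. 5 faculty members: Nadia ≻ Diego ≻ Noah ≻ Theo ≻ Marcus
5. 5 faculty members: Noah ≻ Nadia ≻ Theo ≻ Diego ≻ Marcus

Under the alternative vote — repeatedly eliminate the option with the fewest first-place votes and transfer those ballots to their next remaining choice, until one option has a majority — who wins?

Noah

Round 1: Theo 9, Nadia 5, Diego 2, Marcus 4, Noah 5. Eliminate Diego.
Round 2: Theo 11, Nadia 5, Marcus 4, Noah 5. Eliminate Marcus.
Round 3: Theo 11, Nadia 5, Noah 9. Eliminate Nadia.
Round 4: Theo 11, Noah 14. Noah has a majority.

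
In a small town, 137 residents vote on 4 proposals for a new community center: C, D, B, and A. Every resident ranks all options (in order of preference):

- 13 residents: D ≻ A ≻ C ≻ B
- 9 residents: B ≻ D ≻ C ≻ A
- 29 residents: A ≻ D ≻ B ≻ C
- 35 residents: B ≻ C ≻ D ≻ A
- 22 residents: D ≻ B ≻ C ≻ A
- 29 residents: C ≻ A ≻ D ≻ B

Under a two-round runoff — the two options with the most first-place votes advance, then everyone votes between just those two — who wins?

D

Round 1 first-place votes: C 29, D 35, B 44, A 29.
B and D advance.
Runoff: B is preferred to D by 44 voters; D by 93.
D wins the runoff.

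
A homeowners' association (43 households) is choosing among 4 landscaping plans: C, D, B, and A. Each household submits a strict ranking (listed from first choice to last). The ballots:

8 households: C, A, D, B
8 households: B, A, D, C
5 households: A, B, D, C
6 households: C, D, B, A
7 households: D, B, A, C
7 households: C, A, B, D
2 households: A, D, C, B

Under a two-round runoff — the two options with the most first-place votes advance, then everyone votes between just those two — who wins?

C

Round 1 first-place votes: C 21, D 7, B 8, A 7.
C and B advance.
Runoff: C is preferred to B by 23 voters; B by 20.
C wins the runoff.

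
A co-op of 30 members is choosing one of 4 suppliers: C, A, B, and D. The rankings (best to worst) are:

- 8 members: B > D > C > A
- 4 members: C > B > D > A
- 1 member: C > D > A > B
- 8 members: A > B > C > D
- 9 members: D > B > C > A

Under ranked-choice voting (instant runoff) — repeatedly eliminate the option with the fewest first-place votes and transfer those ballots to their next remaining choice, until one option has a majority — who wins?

B

Round 1: C 5, A 8, B 8, D 9. Eliminate C.
Round 2: A 8, B 12, D 10. Eliminate A.
Round 3: B 20, D 10. B has a majority.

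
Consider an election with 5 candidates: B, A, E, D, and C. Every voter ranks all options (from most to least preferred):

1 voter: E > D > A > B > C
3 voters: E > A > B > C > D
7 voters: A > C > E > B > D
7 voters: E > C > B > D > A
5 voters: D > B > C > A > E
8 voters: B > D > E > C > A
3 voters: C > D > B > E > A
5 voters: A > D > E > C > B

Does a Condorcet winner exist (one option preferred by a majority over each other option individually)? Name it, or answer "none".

none

Checking pairwise contests:
E beats B 23–16.
B beats A 23–16.
D beats E 21–18.
B beats D 25–14.
E beats C 24–15.
Every option loses at least one head-to-head, so there is no Condorcet winner.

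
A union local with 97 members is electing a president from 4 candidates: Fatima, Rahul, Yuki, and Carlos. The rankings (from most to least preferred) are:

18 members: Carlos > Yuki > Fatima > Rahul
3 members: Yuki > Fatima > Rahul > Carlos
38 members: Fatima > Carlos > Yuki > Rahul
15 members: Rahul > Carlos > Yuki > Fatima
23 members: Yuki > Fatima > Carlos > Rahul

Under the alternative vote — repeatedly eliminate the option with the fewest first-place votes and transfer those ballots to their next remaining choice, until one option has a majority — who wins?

Fatima

Round 1: Fatima 38, Rahul 15, Yuki 26, Carlos 18. Eliminate Rahul.
Round 2: Fatima 38, Yuki 26, Carlos 33. Eliminate Yuki.
Round 3: Fatima 64, Carlos 33. Fatima has a majority.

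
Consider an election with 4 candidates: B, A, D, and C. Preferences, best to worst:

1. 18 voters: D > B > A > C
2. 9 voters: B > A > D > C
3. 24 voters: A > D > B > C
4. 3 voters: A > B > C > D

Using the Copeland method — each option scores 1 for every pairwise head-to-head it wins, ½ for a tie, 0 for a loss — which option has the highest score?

A

B: beats C; ties A; loses to D → score 1.5.
A: beats D and C; ties B → score 2.5.
D: beats B and C; loses to A → score 2.
C: loses to B, A, and D → score 0.
A has the best pairwise record.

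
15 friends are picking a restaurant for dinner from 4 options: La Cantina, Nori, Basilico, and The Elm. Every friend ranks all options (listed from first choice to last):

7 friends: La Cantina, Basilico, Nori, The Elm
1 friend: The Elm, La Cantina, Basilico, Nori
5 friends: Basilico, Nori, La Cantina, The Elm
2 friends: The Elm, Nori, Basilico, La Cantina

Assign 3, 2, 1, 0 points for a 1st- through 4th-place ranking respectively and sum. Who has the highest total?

Basilico

La Cantina: 7·3 + 1·2 + 5·1 + 2·0 = 28
Nori: 7·1 + 1·0 + 5·2 + 2·2 = 21
Basilico: 7·2 + 1·1 + 5·3 + 2·1 = 32
The Elm: 7·0 + 1·3 + 5·0 + 2·3 = 9
Basilico has the highest Borda score (32).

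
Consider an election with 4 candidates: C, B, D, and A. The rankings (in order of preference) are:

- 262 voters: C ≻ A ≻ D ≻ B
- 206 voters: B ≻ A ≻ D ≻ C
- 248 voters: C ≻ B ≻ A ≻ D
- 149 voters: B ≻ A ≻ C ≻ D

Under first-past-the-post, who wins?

First-place votes: C 510, B 355, D 0, A 0.
C has the most first-place votes.

C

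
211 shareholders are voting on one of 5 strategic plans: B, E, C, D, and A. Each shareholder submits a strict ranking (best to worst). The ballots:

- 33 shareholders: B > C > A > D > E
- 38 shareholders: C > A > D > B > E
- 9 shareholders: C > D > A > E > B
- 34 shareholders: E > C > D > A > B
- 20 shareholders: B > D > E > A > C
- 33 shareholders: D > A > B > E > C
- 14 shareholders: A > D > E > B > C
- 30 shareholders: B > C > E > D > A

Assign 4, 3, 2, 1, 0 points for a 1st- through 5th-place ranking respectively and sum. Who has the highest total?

C

B: 33·4 + 38·1 + 9·0 + 34·0 + 20·4 + 33·2 + 14·1 + 30·4 = 450
E: 33·0 + 38·0 + 9·1 + 34·4 + 20·2 + 33·1 + 14·2 + 30·2 = 306
C: 33·3 + 38·4 + 9·4 + 34·3 + 20·0 + 33·0 + 14·0 + 30·3 = 479
D: 33·1 + 38·2 + 9·3 + 34·2 + 20·3 + 33·4 + 14·3 + 30·1 = 468
A: 33·2 + 38·3 + 9·2 + 34·1 + 20·1 + 33·3 + 14·4 + 30·0 = 407
C has the highest Borda score (479).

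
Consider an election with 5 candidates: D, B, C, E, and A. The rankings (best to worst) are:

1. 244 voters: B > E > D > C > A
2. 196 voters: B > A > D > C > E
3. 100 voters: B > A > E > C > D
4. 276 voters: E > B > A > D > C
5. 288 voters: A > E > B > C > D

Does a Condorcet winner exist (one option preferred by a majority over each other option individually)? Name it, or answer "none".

none

Checking pairwise contests:
B beats D 1104–0.
E beats B 564–540.
D beats C 716–388.
A beats E 584–520.
B beats A 816–288.
Every option loses at least one head-to-head, so there is no Condorcet winner.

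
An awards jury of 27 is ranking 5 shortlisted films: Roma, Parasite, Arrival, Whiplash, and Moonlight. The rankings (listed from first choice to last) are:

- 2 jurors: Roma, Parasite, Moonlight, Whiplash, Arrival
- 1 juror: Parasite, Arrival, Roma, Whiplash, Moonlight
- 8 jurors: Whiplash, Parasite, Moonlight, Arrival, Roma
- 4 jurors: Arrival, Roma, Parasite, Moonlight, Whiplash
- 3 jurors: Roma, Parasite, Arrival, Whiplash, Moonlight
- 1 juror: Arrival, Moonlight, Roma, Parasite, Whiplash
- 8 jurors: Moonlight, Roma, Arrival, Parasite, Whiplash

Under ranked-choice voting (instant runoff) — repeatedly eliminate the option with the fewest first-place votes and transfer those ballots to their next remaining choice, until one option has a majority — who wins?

Round 1: Roma 5, Parasite 1, Arrival 5, Whiplash 8, Moonlight 8. Eliminate Parasite.
Round 2: Roma 5, Arrival 6, Whiplash 8, Moonlight 8. Eliminate Roma.
Round 3: Arrival 9, Whiplash 8, Moonlight 10. Eliminate Whiplash.
Round 4: Arrival 9, Moonlight 18. Moonlight has a majority.

Moonlight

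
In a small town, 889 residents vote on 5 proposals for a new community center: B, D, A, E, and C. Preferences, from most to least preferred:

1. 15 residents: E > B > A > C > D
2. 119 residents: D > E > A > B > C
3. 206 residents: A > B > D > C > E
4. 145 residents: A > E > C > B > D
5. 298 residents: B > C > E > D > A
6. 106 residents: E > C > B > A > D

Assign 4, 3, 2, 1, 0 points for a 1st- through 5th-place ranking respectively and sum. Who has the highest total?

B

B: 15·3 + 119·1 + 206·3 + 145·1 + 298·4 + 106·2 = 2331
D: 15·0 + 119·4 + 206·2 + 145·0 + 298·1 + 106·0 = 1186
A: 15·2 + 119·2 + 206·4 + 145·4 + 298·0 + 106·1 = 1778
E: 15·4 + 119·3 + 206·0 + 145·3 + 298·2 + 106·4 = 1872
C: 15·1 + 119·0 + 206·1 + 145·2 + 298·3 + 106·3 = 1723
B has the highest Borda score (2331).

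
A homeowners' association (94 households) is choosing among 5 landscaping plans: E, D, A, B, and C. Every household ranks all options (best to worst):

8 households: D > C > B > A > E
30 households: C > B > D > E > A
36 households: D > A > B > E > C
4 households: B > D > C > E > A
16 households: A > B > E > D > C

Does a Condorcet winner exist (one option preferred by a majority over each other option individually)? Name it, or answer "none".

Checking pairwise contests:
D beats E 78–16.
B beats D 50–44.
D beats A 78–16.
A beats B 52–42.
E beats C 52–42.
Every option loses at least one head-to-head, so there is no Condorcet winner.

none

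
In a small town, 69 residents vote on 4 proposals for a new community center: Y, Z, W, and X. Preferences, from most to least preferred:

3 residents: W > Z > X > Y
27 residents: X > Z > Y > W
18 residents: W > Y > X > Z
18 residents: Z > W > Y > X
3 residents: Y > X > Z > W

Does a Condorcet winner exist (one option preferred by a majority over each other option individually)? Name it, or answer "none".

none

Checking pairwise contests:
Z beats Y 48–21.
X beats Z 48–21.
Z beats W 48–21.
Y beats X 39–30.
Every option loses at least one head-to-head, so there is no Condorcet winner.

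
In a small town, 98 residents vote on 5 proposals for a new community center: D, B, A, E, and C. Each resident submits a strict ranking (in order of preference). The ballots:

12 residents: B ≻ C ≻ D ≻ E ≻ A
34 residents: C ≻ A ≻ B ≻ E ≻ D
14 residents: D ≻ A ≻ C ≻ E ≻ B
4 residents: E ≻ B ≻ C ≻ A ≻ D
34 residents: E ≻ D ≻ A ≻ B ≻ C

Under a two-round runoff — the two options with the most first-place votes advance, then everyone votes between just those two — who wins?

C

Round 1 first-place votes: D 14, B 12, A 0, E 38, C 34.
E and C advance.
Runoff: E is preferred to C by 38 voters; C by 60.
C wins the runoff.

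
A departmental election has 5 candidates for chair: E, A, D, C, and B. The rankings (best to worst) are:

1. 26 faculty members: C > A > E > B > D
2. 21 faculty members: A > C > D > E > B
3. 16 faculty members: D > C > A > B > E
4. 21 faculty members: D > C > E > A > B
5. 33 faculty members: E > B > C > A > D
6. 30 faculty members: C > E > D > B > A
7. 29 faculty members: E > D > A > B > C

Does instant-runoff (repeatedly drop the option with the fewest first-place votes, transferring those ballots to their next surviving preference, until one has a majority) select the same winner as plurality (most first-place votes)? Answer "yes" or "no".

no

Instant-runoff — R1 E 62, A 21, D 37, C 56, B 0 (B out); R2 E 62, A 21, D 37, C 56 (A out); R3 E 62, D 37, C 77 (D out); R4 E 62, C 114 (C winner). Winner: C.
Plurality — first-place votes: E 62, A 21, D 37, C 56, B 0. Winner: E.
The two methods disagree.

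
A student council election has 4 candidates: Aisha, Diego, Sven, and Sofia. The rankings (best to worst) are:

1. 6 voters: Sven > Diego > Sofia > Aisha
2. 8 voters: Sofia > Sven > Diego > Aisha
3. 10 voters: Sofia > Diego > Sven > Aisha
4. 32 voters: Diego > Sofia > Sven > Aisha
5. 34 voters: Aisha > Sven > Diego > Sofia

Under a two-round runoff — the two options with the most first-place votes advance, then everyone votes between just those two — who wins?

Round 1 first-place votes: Aisha 34, Diego 32, Sven 6, Sofia 18.
Aisha and Diego advance.
Runoff: Aisha is preferred to Diego by 34 voters; Diego by 56.
Diego wins the runoff.

Diego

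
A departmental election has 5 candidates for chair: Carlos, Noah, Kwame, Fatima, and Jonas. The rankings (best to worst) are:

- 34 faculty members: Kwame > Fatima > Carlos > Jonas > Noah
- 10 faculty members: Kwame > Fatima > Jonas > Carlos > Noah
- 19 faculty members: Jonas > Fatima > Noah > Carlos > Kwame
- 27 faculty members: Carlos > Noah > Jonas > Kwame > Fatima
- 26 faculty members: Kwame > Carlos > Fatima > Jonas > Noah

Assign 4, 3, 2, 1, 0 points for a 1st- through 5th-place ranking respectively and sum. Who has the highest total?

Kwame

Carlos: 34·2 + 10·1 + 19·1 + 27·4 + 26·3 = 283
Noah: 34·0 + 10·0 + 19·2 + 27·3 + 26·0 = 119
Kwame: 34·4 + 10·4 + 19·0 + 27·1 + 26·4 = 307
Fatima: 34·3 + 10·3 + 19·3 + 27·0 + 26·2 = 241
Jonas: 34·1 + 10·2 + 19·4 + 27·2 + 26·1 = 210
Kwame has the highest Borda score (307).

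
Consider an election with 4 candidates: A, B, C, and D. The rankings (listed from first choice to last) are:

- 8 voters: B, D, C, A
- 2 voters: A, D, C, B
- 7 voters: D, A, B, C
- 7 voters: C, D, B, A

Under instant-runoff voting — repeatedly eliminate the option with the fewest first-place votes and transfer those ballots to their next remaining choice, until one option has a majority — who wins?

D

Round 1: A 2, B 8, C 7, D 7. Eliminate A.
Round 2: B 8, C 7, D 9. Eliminate C.
Round 3: B 8, D 16. D has a majority.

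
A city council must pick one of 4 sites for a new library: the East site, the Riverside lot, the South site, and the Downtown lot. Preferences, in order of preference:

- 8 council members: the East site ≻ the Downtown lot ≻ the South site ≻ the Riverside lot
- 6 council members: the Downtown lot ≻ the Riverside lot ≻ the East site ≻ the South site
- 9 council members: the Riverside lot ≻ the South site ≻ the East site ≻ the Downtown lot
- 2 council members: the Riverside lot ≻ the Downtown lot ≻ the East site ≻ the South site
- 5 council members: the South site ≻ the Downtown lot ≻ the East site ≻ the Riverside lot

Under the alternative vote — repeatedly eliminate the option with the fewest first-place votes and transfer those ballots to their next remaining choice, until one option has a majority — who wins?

the Downtown lot

Round 1: the East site 8, the Riverside lot 11, the South site 5, the Downtown lot 6. Eliminate the South site.
Round 2: the East site 8, the Riverside lot 11, the Downtown lot 11. Eliminate the East site.
Round 3: the Riverside lot 11, the Downtown lot 19. The Downtown lot has a majority.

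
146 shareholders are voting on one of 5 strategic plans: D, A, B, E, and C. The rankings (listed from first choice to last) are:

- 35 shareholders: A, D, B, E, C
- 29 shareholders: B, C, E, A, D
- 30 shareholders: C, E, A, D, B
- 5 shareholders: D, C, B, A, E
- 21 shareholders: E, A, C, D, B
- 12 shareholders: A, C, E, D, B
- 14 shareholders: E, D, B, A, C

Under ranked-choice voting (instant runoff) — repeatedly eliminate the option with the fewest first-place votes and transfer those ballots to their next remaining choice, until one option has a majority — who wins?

Round 1: D 5, A 47, B 29, E 35, C 30. Eliminate D.
Round 2: A 47, B 29, E 35, C 35. Eliminate B.
Round 3: A 47, E 35, C 64. Eliminate E.
Round 4: A 82, C 64. A has a majority.

A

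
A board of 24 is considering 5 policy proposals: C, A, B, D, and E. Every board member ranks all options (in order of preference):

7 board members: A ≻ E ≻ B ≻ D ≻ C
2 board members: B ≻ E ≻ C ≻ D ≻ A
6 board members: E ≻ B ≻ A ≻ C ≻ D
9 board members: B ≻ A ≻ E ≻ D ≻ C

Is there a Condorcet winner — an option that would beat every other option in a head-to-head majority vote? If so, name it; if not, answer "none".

none

Checking pairwise contests:
A beats C 22–2.
B beats A 17–7.
E beats B 13–11.
A beats D 22–2.
A beats E 16–8.
Every option loses at least one head-to-head, so there is no Condorcet winner.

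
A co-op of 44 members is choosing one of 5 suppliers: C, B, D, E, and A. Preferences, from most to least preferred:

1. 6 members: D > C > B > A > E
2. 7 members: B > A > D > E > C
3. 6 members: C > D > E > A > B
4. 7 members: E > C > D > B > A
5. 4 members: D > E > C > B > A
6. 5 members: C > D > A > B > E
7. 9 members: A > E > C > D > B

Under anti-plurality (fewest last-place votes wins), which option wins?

Last-place votes: C 7, B 15, D 0, E 11, A 11.
D is ranked last by the fewest voters, so D wins.

D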